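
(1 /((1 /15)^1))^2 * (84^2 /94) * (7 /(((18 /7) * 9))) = 240100 /47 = 5108.51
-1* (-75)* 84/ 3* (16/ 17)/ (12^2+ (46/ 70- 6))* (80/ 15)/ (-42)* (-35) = 15680000/ 247503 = 63.35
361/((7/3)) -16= 971/7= 138.71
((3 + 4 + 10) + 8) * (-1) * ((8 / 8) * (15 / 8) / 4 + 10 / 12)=-3125 / 96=-32.55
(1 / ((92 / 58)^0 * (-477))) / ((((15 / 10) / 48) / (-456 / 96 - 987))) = 31736 / 477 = 66.53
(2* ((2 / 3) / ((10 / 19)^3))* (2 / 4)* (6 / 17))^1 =6859 / 4250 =1.61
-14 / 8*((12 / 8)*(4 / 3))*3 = -21 / 2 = -10.50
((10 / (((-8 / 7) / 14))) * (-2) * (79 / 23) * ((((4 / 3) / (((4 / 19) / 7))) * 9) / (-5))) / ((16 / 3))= -4633587 / 368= -12591.27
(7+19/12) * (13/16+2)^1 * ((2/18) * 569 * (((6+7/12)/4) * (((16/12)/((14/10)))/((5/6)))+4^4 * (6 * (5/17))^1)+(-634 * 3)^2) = 12066977417165/137088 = 88023586.43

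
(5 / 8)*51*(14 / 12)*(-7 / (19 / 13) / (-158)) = 54145 / 48032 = 1.13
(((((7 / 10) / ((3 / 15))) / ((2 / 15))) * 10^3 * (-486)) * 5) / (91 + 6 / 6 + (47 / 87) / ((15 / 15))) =-5549512500 / 8051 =-689294.81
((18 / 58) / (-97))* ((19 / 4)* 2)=-171 / 5626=-0.03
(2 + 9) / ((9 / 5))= 55 / 9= 6.11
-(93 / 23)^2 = -8649 / 529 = -16.35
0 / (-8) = 0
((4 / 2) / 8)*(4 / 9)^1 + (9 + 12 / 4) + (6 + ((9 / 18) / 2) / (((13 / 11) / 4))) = 2218 / 117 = 18.96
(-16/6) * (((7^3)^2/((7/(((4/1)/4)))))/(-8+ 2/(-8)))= 537824/99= 5432.57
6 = 6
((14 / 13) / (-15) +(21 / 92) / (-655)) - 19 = -44822207 / 2350140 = -19.07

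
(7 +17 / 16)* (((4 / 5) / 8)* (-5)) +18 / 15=-453 / 160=-2.83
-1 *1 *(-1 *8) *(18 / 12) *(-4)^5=-12288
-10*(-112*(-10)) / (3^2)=-11200 / 9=-1244.44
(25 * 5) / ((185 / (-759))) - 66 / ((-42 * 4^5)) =-136012393 / 265216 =-512.84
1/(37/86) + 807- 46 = 28243/37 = 763.32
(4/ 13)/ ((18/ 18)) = 4/ 13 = 0.31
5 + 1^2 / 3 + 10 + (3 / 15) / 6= 461 / 30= 15.37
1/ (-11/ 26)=-26/ 11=-2.36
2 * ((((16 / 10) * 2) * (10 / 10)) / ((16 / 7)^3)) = 343 / 640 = 0.54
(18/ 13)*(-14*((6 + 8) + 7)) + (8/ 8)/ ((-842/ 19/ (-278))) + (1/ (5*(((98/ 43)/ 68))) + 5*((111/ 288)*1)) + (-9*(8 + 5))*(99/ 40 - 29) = 348911020729/ 128724960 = 2710.52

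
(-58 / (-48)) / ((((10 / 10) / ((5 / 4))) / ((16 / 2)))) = 145 / 12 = 12.08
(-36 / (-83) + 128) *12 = 127920 / 83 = 1541.20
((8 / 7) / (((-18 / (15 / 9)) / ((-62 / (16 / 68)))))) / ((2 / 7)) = 2635 / 27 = 97.59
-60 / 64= -15 / 16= -0.94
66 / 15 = 22 / 5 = 4.40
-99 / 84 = -33 / 28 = -1.18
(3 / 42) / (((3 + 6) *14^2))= 1 / 24696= 0.00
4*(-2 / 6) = -1.33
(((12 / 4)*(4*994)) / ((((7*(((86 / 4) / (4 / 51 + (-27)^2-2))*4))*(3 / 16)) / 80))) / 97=13479685120 / 212721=63367.91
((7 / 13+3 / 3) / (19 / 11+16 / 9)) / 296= 495 / 333814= 0.00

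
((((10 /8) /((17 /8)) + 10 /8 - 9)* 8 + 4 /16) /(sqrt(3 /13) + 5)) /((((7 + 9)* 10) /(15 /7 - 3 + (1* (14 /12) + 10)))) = -7278297 /9809408 + 559869* sqrt(39) /49047040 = -0.67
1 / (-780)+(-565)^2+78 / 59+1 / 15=4896932783 / 15340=319226.39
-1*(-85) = 85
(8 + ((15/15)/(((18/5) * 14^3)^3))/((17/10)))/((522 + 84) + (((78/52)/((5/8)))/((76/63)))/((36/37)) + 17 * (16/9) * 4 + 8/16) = 778399152494159855/70973814508713091584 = 0.01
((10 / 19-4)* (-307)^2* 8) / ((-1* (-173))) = -49763472 / 3287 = -15139.48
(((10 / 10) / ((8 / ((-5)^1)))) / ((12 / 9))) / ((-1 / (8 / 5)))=3 / 4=0.75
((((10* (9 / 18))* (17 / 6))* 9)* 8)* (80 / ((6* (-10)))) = -1360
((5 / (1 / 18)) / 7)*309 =27810 / 7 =3972.86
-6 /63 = -2 /21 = -0.10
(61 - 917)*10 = -8560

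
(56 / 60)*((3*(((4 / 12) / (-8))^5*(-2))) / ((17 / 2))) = 7 / 84602880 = 0.00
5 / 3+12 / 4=14 / 3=4.67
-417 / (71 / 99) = -41283 / 71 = -581.45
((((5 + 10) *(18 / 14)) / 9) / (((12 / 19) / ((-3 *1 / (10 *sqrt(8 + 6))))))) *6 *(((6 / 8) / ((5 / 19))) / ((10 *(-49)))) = 9747 *sqrt(14) / 3841600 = 0.01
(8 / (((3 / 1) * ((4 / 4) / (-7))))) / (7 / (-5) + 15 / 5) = -35 / 3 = -11.67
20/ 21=0.95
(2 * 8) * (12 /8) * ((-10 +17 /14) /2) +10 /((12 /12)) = -668 /7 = -95.43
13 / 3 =4.33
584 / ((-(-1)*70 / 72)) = 21024 / 35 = 600.69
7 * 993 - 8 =6943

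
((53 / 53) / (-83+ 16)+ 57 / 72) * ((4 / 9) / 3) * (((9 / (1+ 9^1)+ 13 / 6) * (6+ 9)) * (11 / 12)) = 315997 / 65124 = 4.85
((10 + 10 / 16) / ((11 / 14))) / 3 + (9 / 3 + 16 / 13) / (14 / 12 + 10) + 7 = 1366609 / 114972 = 11.89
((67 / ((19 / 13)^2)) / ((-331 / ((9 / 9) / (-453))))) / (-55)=-0.00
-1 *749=-749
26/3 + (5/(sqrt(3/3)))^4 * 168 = 315026/3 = 105008.67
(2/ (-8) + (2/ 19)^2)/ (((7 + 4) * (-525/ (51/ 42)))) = 391/ 7783160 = 0.00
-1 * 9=-9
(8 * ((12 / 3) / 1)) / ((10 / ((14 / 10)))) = 112 / 25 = 4.48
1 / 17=0.06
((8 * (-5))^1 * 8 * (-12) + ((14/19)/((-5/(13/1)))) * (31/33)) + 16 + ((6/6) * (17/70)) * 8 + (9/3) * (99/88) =3859.52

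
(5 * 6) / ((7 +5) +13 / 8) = 240 / 109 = 2.20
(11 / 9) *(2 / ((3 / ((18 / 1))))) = 44 / 3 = 14.67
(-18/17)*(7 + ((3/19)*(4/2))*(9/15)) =-12294/1615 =-7.61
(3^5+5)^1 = 248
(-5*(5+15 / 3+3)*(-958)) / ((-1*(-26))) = 2395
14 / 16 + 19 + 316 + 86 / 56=18895 / 56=337.41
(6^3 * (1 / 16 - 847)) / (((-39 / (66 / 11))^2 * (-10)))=365877 / 845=432.99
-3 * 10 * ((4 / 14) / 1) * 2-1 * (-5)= -85 / 7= -12.14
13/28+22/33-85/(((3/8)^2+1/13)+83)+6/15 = 705571/1384740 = 0.51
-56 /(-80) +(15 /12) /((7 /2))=37 /35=1.06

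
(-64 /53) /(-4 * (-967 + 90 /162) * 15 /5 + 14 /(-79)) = -7584 /72835939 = -0.00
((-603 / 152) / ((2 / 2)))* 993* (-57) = 1796337 / 8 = 224542.12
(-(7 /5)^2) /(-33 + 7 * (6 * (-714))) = 49 /750525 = 0.00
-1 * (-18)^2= -324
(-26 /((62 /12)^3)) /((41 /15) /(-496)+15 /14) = -9434880 /53347993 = -0.18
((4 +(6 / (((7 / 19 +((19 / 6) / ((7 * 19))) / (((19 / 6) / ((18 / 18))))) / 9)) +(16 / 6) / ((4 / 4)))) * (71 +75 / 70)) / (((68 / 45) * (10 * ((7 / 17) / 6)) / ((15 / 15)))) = 102370113 / 9800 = 10445.93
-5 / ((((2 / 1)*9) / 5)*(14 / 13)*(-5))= 65 / 252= 0.26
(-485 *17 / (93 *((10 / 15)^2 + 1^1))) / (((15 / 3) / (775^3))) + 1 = -74282296862 / 13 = -5714022835.54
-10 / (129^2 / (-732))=2440 / 5547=0.44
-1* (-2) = 2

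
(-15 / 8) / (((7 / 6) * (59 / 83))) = -3735 / 1652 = -2.26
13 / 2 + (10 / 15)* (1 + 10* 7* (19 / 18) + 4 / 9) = 1021 / 18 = 56.72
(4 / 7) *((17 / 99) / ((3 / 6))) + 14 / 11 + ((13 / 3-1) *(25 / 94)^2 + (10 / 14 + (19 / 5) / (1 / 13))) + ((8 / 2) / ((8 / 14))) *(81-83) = 578947843 / 15308370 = 37.82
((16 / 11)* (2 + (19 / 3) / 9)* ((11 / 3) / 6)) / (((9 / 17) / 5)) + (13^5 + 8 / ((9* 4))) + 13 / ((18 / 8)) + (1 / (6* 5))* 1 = 8120806259 / 21870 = 371321.73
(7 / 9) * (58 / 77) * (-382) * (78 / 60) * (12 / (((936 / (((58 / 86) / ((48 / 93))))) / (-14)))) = 34856927 / 510840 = 68.23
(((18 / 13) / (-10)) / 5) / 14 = -9 / 4550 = -0.00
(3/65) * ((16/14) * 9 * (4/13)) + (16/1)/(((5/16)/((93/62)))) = 455136/5915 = 76.95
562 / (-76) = -281 / 38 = -7.39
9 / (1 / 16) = 144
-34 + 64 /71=-2350 /71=-33.10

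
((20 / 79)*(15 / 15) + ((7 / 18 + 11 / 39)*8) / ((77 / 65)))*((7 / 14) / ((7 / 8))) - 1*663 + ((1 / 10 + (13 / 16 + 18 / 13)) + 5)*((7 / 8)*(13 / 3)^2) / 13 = -17742131513 / 27251840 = -651.04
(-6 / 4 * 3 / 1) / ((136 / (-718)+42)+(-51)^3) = 3231 / 95213398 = 0.00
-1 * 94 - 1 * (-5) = -89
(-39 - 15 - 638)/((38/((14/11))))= -4844/209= -23.18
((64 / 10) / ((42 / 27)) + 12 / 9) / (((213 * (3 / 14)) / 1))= 1144 / 9585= 0.12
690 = 690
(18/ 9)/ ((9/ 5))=1.11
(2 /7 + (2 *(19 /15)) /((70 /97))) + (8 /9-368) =-572221 /1575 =-363.31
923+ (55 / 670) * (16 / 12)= 185545 / 201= 923.11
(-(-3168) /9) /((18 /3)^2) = 88 /9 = 9.78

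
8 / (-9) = -8 / 9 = -0.89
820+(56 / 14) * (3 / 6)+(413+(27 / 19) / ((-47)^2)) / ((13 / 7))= 1044.38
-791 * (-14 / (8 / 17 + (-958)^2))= 94129 / 7800998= 0.01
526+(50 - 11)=565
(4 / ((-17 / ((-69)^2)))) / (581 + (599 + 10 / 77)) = -244398 / 257465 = -0.95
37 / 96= 0.39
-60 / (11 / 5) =-300 / 11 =-27.27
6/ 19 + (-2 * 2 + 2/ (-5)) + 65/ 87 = -27581/ 8265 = -3.34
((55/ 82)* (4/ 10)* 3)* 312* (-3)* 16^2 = -7907328/ 41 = -192861.66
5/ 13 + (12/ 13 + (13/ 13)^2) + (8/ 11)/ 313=103394/ 44759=2.31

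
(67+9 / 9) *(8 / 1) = 544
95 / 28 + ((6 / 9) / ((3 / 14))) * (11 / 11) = 1639 / 252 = 6.50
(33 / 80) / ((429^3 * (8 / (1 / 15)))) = 1 / 22968316800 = 0.00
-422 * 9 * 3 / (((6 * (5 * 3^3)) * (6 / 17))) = -3587 / 90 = -39.86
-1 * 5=-5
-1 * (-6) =6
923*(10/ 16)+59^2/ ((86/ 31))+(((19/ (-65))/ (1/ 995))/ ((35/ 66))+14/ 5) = 201284927/ 156520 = 1286.00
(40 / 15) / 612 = 2 / 459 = 0.00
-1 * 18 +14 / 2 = -11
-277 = -277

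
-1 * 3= -3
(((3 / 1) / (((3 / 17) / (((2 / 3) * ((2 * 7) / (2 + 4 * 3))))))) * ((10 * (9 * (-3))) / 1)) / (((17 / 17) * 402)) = -7.61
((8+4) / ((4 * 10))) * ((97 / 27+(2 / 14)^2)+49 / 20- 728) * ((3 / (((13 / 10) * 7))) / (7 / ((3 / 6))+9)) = -19102453 / 6153420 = -3.10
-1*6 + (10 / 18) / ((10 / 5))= -103 / 18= -5.72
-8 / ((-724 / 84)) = 168 / 181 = 0.93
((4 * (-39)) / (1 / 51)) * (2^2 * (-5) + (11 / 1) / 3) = 129948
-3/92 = -0.03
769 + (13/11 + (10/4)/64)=1084471/1408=770.22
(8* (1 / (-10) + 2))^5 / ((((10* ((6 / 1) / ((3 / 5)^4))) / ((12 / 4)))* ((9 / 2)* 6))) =1901644032 / 9765625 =194.73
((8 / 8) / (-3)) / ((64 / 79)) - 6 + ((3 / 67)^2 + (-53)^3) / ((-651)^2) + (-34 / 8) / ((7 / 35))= -69606723941 / 2484823104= -28.01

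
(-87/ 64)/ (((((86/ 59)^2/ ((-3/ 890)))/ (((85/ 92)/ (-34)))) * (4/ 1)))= -908541/ 62011850752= -0.00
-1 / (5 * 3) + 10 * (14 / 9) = 15.49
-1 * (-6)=6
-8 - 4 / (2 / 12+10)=-512 / 61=-8.39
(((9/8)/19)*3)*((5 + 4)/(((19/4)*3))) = 81/722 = 0.11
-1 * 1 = -1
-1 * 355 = -355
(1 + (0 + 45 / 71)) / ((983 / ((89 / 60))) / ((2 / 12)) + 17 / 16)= 165184 / 402115103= 0.00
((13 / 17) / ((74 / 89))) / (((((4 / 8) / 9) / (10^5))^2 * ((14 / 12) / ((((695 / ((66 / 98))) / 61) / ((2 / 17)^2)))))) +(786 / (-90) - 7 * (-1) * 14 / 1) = 1162629672750033243353 / 372405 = 3121949685826004.60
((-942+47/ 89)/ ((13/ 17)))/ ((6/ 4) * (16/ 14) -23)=9971129/ 172393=57.84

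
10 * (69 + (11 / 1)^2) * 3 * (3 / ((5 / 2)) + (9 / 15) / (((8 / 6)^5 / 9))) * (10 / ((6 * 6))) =2011625 / 512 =3928.96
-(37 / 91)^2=-1369 / 8281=-0.17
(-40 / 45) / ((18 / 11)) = -44 / 81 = -0.54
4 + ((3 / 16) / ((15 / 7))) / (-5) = 1593 / 400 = 3.98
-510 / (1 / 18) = -9180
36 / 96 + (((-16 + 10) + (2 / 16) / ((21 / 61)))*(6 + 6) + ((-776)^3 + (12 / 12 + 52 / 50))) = -654204097719 / 1400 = -467288641.23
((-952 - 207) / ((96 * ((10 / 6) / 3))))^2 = 472.25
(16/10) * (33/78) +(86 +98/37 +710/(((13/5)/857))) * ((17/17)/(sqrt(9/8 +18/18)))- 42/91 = 160602.17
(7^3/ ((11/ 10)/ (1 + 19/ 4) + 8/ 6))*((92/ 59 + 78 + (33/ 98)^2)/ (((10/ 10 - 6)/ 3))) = -9345103389/ 868952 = -10754.45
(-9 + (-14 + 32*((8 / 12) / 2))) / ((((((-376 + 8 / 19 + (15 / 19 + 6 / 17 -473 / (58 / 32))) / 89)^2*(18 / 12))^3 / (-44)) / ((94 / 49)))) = 410974998354699436026775363508397569994304 / 176431403620029513011100957136938648602350809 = 0.00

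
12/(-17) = -12/17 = -0.71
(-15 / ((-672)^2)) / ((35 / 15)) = -0.00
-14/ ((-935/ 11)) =0.16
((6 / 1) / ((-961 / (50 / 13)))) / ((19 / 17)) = -0.02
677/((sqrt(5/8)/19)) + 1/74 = 1/74 + 25726 *sqrt(10)/5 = 16270.56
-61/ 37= -1.65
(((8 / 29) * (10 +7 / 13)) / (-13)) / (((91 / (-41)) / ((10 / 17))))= 449360 / 7581847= 0.06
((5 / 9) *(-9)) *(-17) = 85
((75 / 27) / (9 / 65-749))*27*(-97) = 472875 / 48676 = 9.71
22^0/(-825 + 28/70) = -5/4123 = -0.00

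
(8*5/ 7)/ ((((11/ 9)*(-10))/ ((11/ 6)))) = -6/ 7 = -0.86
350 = 350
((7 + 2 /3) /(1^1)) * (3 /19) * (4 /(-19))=-92 /361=-0.25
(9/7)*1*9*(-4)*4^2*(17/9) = -9792/7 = -1398.86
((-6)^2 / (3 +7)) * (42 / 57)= 252 / 95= 2.65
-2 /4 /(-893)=1 /1786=0.00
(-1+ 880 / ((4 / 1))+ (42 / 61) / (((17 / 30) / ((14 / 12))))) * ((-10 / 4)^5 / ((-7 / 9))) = 6428615625 / 232288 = 27675.19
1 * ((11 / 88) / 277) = 0.00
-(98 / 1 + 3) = -101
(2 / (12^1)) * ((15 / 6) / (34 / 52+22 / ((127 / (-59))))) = -8255 / 189534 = -0.04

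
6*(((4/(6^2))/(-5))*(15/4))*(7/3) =-7/6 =-1.17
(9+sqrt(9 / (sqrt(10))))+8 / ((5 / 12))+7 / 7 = 3 * 10^(3 / 4) / 10+146 / 5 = 30.89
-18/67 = -0.27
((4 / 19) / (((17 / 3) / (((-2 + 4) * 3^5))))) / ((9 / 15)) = 9720 / 323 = 30.09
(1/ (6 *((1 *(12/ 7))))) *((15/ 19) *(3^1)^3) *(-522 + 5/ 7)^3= -2186422580205/ 7448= -293558348.58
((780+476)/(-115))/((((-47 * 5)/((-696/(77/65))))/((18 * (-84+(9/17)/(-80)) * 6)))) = 8763920143056/35375725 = 247738.25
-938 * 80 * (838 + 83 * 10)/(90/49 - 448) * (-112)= -343457479680/10931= -31420499.47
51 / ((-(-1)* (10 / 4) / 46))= 4692 / 5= 938.40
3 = 3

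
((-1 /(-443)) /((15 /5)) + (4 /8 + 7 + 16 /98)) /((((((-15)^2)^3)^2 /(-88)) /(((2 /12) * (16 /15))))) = -351358304 /380214507139892578125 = -0.00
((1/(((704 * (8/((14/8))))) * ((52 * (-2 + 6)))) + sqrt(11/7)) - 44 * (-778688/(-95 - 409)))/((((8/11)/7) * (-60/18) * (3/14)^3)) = 1376690322875245/69009408 - 3773 * sqrt(77)/90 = 19948945.75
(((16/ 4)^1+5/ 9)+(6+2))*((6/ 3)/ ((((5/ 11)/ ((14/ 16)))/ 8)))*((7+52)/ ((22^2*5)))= 46669/ 4950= 9.43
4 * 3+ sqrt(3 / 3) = 13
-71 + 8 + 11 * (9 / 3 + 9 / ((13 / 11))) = 53.77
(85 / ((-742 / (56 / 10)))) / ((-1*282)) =17 / 7473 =0.00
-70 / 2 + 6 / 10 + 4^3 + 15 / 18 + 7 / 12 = 1861 / 60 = 31.02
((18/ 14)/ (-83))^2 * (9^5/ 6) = 2.36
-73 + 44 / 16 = -281 / 4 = -70.25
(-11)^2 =121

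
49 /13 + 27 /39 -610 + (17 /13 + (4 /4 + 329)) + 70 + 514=4027 /13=309.77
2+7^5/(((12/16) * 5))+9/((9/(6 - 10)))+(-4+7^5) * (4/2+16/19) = 14887192/285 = 52235.76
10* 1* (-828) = -8280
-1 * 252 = -252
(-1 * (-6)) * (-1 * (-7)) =42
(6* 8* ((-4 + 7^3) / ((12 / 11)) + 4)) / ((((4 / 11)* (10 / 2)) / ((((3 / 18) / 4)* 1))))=13849 / 40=346.22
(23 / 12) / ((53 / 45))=345 / 212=1.63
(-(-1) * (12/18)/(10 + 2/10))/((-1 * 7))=-10/1071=-0.01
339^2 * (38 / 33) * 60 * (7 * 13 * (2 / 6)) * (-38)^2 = 3825606701280 / 11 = 347782427389.09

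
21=21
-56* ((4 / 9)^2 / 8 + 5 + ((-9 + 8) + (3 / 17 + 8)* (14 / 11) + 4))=-1032.14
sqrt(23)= 4.80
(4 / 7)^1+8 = 60 / 7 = 8.57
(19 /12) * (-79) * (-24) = 3002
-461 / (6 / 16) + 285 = -2833 / 3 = -944.33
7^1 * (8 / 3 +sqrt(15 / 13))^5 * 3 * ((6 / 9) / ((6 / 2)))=64435630 * sqrt(195) / 533871 +213533488 / 123201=3418.63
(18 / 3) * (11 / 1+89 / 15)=508 / 5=101.60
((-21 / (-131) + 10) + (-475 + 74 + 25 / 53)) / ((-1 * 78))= 2710325 / 541554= 5.00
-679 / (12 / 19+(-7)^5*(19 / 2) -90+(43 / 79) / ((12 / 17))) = 12230148 / 2877508813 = 0.00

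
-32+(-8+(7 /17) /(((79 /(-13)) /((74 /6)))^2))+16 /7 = -36.02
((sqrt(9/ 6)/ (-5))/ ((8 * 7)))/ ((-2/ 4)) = sqrt(6)/ 280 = 0.01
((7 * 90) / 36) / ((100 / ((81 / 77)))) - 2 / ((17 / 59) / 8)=-413983 / 7480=-55.35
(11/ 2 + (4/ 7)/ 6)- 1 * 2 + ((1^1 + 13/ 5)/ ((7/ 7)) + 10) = 3611/ 210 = 17.20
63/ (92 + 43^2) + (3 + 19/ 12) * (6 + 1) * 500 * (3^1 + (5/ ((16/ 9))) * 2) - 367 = 714248701/ 5176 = 137992.41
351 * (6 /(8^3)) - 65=-15587 /256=-60.89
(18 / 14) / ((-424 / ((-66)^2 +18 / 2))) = -39285 / 2968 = -13.24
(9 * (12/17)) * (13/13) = 108/17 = 6.35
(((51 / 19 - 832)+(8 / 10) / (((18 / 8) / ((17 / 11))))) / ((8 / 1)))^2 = 60754962935209 / 5661057600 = 10732.09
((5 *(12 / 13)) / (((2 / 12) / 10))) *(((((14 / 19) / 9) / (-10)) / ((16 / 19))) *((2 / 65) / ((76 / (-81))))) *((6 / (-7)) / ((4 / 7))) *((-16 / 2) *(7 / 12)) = 3969 / 6422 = 0.62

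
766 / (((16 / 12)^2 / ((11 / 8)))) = 37917 / 64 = 592.45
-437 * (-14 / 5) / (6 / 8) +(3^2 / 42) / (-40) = 548171 / 336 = 1631.46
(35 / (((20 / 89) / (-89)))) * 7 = -388129 / 4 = -97032.25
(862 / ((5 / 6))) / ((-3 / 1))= -1724 / 5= -344.80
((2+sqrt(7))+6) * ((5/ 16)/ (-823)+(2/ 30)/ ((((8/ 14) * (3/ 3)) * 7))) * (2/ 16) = 3217 * sqrt(7)/ 1580160+3217/ 197520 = 0.02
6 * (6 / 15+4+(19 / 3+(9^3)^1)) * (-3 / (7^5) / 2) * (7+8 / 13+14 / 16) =-3674163 / 1092455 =-3.36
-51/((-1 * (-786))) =-17/262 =-0.06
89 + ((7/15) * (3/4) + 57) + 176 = 6447/20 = 322.35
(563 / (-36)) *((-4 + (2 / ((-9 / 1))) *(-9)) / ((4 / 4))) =563 / 18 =31.28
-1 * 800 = -800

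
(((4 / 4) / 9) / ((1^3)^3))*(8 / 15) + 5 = 683 / 135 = 5.06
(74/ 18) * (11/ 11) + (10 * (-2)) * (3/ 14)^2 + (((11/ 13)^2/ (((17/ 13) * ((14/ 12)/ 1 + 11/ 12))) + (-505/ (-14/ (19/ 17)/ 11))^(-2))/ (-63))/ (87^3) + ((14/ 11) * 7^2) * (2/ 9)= 12190519099010433097948/ 714930704715775623075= 17.05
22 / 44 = 1 / 2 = 0.50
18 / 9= 2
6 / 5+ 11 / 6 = 91 / 30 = 3.03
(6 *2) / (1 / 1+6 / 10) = 15 / 2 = 7.50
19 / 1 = 19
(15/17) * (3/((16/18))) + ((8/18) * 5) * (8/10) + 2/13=78121/15912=4.91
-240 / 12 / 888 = -5 / 222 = -0.02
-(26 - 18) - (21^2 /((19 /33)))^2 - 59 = -211813996 /361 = -586742.37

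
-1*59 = -59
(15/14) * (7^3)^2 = 252105/2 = 126052.50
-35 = -35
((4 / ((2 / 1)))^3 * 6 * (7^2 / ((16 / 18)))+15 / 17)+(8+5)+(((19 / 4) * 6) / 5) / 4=1809689 / 680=2661.31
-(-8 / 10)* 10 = 8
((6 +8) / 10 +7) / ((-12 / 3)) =-21 / 10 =-2.10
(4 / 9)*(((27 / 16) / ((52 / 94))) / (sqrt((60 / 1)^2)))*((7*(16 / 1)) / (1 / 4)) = 658 / 65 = 10.12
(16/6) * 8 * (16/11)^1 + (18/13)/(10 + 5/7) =31.16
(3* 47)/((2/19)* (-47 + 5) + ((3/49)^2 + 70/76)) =-677082/16789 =-40.33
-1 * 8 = -8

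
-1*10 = -10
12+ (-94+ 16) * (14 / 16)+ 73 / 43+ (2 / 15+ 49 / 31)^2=-1919583227 / 37190700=-51.61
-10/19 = -0.53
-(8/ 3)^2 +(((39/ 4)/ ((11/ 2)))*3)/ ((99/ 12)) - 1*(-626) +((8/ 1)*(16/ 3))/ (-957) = 6521360/ 10527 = 619.49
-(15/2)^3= -3375/8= -421.88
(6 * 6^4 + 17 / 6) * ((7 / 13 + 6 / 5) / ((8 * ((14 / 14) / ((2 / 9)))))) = 5274049 / 14040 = 375.64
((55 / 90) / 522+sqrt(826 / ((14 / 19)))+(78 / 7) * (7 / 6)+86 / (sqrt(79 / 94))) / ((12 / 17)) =2076703 / 112752+17 * sqrt(1121) / 12+731 * sqrt(7426) / 474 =198.75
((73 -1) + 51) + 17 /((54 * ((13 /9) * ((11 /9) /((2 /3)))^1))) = 17606 /143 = 123.12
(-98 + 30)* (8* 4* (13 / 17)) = -1664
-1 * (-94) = 94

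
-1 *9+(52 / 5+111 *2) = 1117 / 5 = 223.40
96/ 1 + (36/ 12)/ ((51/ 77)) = 1709/ 17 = 100.53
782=782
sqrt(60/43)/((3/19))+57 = 38* sqrt(645)/129+57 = 64.48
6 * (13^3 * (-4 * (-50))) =2636400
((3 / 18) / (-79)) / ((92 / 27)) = -9 / 14536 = -0.00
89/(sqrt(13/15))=89* sqrt(195)/13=95.60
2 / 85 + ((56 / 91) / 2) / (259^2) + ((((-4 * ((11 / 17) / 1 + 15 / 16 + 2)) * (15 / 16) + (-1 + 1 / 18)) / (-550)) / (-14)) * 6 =19292882053 / 1565509545600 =0.01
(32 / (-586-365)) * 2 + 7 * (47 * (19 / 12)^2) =37646701 / 45648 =824.72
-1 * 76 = -76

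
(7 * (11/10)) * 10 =77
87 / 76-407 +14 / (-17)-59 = -601657 / 1292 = -465.68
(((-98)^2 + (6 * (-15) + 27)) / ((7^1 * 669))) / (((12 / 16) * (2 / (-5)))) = -13630 / 2007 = -6.79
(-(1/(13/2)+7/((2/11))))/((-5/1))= 201/26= 7.73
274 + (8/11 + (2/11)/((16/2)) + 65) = 1359/4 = 339.75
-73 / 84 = -0.87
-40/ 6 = -20/ 3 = -6.67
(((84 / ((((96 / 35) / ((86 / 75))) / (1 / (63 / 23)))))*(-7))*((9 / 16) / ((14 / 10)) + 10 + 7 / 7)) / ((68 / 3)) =-8840671 / 195840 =-45.14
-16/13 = -1.23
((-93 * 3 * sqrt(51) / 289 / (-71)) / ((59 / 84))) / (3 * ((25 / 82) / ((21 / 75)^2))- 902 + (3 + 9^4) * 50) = 94165848 * sqrt(51) / 1592124285068419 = 0.00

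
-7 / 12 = -0.58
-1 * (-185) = 185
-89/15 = -5.93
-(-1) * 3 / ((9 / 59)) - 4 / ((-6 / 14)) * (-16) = -389 / 3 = -129.67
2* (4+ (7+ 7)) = 36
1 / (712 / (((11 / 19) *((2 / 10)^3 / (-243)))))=-0.00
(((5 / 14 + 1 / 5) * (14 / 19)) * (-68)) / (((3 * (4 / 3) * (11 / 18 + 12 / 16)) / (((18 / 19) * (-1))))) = 4.86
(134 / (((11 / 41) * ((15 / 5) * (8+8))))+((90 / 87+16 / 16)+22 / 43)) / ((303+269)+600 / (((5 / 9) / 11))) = 4263709 / 4099298016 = 0.00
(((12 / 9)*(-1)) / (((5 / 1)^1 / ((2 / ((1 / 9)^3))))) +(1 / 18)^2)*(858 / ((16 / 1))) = -90068693 / 4320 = -20849.23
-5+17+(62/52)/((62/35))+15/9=2237/156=14.34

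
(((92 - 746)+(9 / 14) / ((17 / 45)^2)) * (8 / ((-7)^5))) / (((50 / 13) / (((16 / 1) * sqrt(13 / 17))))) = 1093189344 * sqrt(221) / 14450238425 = 1.12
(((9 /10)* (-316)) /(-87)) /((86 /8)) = 1896 /6235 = 0.30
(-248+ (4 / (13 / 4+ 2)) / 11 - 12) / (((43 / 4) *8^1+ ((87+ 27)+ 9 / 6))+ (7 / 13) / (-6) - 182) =-780572 / 58289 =-13.39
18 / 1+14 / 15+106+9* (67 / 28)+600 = 313517 / 420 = 746.47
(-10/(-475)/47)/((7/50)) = 20/6251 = 0.00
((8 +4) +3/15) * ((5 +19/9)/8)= 488/45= 10.84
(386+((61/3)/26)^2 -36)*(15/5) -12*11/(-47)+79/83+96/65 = 41813690141/39556140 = 1057.07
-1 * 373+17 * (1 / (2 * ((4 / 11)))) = -2797 / 8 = -349.62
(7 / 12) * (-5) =-35 / 12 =-2.92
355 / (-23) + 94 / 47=-309 / 23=-13.43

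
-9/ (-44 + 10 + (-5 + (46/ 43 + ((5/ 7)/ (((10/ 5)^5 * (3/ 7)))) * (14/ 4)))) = 74304/ 311647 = 0.24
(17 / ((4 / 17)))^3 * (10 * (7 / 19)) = 844814915 / 608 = 1389498.22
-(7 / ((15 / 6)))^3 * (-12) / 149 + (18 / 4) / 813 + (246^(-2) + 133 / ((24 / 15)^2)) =262570125653803 / 4887151128000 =53.73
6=6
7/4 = 1.75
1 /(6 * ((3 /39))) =2.17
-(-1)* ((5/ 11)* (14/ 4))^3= 42875/ 10648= 4.03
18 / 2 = 9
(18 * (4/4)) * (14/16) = 63/4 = 15.75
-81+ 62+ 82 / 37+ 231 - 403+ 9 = -6652 / 37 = -179.78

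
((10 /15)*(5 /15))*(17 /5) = 34 /45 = 0.76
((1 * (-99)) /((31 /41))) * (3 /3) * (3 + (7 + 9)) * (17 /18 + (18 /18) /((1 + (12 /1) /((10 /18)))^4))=-23751694620203 /10108936382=-2349.57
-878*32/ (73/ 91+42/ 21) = -2556736/ 255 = -10026.42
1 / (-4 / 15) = -15 / 4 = -3.75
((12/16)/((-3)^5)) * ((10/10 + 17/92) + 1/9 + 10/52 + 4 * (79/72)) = -781/43056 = -0.02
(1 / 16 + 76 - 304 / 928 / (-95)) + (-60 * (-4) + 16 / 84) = 15408013 / 48720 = 316.26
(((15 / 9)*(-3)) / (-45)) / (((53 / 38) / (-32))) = -1216 / 477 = -2.55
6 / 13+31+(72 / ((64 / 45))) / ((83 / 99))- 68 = 23.85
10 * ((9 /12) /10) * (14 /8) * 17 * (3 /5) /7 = 153 /80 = 1.91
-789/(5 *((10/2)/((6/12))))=-789/50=-15.78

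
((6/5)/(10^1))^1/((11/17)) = 51/275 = 0.19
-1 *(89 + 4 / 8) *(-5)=895 / 2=447.50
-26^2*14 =-9464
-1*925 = -925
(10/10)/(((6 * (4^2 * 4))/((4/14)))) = 1/1344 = 0.00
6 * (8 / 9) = 16 / 3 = 5.33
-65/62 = -1.05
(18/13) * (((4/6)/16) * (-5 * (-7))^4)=4501875/52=86574.52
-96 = -96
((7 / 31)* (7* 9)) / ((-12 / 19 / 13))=-292.81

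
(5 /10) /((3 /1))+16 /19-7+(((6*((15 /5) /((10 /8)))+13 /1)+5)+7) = 19043 /570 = 33.41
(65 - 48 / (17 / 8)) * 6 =4326 / 17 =254.47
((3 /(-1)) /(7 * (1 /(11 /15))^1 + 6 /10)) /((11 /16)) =-40 /93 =-0.43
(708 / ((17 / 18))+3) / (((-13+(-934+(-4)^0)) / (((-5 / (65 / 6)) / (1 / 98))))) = 3761730 / 104533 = 35.99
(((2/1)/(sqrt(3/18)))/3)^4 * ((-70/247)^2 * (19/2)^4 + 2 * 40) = 5220.83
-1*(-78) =78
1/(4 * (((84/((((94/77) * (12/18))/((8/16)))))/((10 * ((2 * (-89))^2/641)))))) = 7445740/3109491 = 2.39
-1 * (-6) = 6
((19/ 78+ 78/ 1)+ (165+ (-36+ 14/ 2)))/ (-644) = -16711/ 50232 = -0.33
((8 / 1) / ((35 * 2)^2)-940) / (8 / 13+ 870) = -7484737 / 6932275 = -1.08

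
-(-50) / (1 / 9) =450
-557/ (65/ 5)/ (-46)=557/ 598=0.93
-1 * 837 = -837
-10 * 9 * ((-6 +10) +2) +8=-532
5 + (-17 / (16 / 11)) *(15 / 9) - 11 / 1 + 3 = -1079 / 48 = -22.48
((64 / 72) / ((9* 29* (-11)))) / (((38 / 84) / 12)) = -448 / 54549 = -0.01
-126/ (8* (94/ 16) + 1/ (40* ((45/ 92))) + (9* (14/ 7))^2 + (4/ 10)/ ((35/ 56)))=-56700/ 167261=-0.34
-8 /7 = -1.14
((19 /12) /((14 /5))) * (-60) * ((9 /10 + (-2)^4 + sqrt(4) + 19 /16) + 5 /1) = -190665 /224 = -851.18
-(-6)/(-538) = -3/269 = -0.01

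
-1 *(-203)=203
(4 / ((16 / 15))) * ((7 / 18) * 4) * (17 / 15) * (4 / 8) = 119 / 36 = 3.31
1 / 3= 0.33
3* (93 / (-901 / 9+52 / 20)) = -2.86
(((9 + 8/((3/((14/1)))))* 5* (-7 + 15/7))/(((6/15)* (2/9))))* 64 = -5671200/7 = -810171.43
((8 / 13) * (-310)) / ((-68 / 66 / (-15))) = -2777.38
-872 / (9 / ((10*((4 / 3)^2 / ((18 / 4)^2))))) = -558080 / 6561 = -85.06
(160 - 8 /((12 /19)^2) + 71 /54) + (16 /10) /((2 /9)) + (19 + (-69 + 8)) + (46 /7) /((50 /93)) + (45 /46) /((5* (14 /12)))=12916004 /108675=118.85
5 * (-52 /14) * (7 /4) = -65 /2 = -32.50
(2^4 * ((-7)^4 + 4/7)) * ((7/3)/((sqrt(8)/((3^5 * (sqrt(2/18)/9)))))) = 201732 * sqrt(2) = 285292.13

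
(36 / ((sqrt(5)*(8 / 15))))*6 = 81*sqrt(5) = 181.12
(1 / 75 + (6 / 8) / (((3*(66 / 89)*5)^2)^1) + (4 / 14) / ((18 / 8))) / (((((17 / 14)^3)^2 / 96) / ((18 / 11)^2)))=20740446816768 / 1766990738645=11.74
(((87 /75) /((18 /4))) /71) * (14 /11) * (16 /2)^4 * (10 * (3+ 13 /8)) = 30765056 /35145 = 875.38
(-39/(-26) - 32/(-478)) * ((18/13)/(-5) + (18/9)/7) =214/15535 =0.01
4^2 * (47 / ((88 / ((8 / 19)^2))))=6016 / 3971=1.51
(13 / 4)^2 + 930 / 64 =803 / 32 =25.09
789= 789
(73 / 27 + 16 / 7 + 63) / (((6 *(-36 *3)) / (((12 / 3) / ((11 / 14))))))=-12850 / 24057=-0.53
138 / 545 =0.25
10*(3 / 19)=30 / 19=1.58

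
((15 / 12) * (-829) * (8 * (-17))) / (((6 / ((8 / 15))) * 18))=56372 / 81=695.95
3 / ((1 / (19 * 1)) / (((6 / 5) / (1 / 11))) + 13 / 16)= 30096 / 8191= 3.67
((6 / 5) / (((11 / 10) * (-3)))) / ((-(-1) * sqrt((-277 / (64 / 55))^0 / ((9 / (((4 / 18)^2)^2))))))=-243 / 11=-22.09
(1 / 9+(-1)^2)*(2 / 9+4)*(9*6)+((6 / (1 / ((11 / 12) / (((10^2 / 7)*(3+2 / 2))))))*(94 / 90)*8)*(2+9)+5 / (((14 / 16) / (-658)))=-15740191 / 4500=-3497.82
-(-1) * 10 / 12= 5 / 6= 0.83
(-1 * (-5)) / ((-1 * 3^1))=-5 / 3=-1.67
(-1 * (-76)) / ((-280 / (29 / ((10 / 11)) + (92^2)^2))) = -1944496043 / 100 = -19444960.43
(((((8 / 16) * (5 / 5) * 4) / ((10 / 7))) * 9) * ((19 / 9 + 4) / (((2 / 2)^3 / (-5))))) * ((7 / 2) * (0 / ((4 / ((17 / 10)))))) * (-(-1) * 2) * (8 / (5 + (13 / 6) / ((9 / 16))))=0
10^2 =100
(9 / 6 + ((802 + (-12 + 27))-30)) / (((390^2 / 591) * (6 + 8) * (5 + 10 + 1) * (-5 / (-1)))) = 310669 / 113568000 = 0.00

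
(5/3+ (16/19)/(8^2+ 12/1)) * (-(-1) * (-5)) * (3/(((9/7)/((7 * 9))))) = -445165/361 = -1233.14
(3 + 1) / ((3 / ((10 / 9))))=40 / 27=1.48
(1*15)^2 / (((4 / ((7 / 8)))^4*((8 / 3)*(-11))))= -1620675 / 92274688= -0.02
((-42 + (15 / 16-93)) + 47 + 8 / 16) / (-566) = 1385 / 9056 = 0.15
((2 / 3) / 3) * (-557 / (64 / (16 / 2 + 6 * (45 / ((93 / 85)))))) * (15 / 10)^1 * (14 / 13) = -15397151 / 19344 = -795.97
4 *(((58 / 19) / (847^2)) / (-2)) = -116 / 13630771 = -0.00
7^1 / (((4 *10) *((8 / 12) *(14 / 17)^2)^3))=651714363 / 344207360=1.89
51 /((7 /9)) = 459 /7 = 65.57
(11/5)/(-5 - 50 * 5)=-11/1275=-0.01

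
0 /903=0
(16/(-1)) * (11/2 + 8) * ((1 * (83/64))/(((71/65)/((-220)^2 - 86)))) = -3518829405/284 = -12390244.38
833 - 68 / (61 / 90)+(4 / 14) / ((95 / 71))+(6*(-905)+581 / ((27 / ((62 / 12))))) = -30136611551 / 6571530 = -4585.94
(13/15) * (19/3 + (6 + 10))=871/45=19.36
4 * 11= 44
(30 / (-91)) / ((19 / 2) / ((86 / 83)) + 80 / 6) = -15480 / 1056601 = -0.01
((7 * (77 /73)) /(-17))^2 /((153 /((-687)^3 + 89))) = -94199288461894 /235632393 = -399772.24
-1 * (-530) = 530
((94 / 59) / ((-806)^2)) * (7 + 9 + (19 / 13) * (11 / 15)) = 156463 / 3737031090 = 0.00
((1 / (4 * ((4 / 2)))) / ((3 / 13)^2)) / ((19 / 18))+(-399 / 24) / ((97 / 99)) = -217387 / 14744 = -14.74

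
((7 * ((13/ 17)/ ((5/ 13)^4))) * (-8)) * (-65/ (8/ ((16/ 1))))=540602608/ 2125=254401.23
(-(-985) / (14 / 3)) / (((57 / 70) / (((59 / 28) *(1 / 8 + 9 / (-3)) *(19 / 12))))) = -6683225 / 2688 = -2486.32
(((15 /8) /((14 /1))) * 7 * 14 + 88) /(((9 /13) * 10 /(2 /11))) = 10517 /3960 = 2.66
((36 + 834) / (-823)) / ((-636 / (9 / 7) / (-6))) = -3915 / 305333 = -0.01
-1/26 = -0.04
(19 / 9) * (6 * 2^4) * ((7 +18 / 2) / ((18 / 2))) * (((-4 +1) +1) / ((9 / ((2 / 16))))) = -2432 / 243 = -10.01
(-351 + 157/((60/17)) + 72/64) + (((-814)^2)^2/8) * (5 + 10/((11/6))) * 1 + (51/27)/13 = 2685088723003847/4680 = 573736906624.75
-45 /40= -9 /8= -1.12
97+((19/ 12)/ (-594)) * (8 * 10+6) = 344891/ 3564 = 96.77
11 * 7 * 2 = 154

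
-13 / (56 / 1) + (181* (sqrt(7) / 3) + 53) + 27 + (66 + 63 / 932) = 1902861 / 13048 + 181* sqrt(7) / 3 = 305.46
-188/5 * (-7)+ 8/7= 9252/35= 264.34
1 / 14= 0.07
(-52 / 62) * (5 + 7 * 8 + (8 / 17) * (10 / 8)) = -27222 / 527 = -51.65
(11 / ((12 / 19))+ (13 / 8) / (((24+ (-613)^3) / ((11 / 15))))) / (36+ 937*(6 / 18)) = 43765810857 / 875316217400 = 0.05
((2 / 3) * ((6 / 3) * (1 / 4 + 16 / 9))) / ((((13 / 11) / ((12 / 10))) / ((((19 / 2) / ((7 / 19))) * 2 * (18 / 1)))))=1159532 / 455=2548.42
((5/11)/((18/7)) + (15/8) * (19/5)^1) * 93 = 179273/264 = 679.06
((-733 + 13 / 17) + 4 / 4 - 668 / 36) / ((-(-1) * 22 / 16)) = -545.30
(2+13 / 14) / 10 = 41 / 140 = 0.29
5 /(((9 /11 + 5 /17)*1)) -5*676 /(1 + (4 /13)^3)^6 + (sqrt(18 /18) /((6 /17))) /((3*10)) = -3551989937014349210932474201 /1250487119849836261170960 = -2840.49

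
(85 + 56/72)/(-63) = -772/567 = -1.36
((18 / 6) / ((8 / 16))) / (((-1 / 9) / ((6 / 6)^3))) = -54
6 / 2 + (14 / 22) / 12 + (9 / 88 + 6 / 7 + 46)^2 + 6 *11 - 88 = 2488745363 / 1138368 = 2186.24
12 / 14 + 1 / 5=1.06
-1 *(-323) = 323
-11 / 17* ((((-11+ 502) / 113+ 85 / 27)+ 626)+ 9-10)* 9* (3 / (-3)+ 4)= -21227107 / 1921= -11050.03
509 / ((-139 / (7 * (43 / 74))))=-153209 / 10286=-14.89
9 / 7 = 1.29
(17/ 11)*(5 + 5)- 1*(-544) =6154/ 11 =559.45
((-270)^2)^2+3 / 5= 26572050003 / 5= 5314410000.60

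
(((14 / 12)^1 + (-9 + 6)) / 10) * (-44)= 121 / 15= 8.07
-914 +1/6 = -5483/6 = -913.83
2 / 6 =1 / 3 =0.33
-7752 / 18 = -1292 / 3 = -430.67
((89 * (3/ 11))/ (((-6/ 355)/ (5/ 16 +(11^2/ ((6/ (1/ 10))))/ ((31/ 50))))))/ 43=-167611475/ 1407648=-119.07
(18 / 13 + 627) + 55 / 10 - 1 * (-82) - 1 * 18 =18145 / 26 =697.88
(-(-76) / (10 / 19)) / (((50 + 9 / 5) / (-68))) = -49096 / 259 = -189.56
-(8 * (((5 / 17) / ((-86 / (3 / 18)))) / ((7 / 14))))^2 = -400 / 4809249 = -0.00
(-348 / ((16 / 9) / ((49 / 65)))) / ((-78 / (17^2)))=3696021 / 6760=546.75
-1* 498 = -498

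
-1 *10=-10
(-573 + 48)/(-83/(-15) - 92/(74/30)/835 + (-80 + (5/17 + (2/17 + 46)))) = 827213625/44274946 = 18.68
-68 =-68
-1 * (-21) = 21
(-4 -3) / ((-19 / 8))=56 / 19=2.95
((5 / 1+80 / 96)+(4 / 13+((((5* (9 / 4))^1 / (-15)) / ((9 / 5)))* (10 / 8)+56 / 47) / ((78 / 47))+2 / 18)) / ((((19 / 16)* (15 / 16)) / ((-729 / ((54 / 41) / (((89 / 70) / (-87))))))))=48.36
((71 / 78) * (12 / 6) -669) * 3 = -26020 / 13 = -2001.54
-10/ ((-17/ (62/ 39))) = 620/ 663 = 0.94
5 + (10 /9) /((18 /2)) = 415 /81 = 5.12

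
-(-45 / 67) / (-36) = -5 / 268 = -0.02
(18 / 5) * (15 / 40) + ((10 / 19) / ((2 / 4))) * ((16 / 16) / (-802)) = 205513 / 152380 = 1.35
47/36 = 1.31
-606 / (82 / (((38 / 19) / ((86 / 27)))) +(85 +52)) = -16362 / 7225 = -2.26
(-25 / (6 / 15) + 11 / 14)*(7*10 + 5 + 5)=-34560 / 7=-4937.14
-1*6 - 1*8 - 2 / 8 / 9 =-505 / 36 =-14.03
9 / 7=1.29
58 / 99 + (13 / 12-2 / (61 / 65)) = -11159 / 24156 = -0.46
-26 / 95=-0.27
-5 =-5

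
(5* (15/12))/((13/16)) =100/13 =7.69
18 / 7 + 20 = 158 / 7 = 22.57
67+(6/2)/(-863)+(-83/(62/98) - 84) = -3964715/26753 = -148.20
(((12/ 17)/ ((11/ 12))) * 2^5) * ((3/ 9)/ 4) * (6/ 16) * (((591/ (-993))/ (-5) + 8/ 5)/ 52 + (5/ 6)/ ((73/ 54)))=29378772/ 58740253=0.50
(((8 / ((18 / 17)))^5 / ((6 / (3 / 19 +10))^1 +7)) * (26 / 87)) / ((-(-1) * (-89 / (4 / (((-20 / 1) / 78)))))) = 189691804749824 / 1116370060425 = 169.92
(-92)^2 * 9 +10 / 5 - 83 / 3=228451 / 3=76150.33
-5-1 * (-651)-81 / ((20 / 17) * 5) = 63223 / 100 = 632.23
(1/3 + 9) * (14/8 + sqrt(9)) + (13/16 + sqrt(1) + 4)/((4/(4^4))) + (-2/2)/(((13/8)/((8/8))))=16213/39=415.72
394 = 394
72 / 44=18 / 11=1.64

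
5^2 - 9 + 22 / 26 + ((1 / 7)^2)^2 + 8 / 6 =1702348 / 93639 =18.18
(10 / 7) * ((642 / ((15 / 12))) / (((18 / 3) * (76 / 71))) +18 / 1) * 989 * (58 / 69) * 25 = 2908729.07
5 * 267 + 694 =2029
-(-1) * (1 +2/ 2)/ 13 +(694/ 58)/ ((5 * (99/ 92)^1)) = 443722/ 186615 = 2.38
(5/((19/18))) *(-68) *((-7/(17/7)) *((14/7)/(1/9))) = 317520/19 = 16711.58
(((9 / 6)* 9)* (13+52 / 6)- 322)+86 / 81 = -4607 / 162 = -28.44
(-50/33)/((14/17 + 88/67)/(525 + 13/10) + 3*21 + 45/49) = -7343332325/309806395536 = -0.02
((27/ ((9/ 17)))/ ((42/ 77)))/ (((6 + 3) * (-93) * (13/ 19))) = -3553/ 21762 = -0.16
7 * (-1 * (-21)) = 147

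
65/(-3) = -65/3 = -21.67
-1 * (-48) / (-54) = -8 / 9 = -0.89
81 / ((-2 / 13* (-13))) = 81 / 2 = 40.50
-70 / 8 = -35 / 4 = -8.75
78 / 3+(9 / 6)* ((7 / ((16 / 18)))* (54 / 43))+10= 17487 / 344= 50.83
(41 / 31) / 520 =41 / 16120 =0.00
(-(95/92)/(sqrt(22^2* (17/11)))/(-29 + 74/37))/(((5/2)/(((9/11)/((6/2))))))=19* sqrt(187)/1703196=0.00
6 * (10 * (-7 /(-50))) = 42 /5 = 8.40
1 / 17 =0.06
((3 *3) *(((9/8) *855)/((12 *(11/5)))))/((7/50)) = 2885625/1232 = 2342.23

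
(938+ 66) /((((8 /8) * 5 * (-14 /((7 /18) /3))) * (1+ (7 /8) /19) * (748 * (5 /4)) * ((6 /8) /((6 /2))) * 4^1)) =-38152 /20069775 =-0.00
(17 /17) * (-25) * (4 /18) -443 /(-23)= 2837 /207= 13.71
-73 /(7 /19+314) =-1387 /5973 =-0.23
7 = 7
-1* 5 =-5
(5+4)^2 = 81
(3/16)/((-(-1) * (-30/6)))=-3/80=-0.04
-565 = -565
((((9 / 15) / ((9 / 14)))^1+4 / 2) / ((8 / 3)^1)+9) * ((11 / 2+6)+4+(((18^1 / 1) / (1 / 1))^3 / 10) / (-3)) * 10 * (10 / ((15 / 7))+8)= -3433091 / 15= -228872.73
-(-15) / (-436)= -15 / 436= -0.03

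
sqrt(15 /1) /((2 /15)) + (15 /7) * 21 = 15 * sqrt(15) /2 + 45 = 74.05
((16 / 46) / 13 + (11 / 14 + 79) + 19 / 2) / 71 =186931 / 148603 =1.26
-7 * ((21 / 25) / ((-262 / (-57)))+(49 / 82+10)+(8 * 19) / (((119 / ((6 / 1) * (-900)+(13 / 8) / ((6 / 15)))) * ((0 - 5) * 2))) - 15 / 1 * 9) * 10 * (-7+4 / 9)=236737584901 / 913070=259276.49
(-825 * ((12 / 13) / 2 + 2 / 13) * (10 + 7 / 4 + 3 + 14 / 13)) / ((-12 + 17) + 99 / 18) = -905300 / 1183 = -765.26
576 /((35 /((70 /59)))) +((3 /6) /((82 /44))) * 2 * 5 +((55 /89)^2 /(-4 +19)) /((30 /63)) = 22.26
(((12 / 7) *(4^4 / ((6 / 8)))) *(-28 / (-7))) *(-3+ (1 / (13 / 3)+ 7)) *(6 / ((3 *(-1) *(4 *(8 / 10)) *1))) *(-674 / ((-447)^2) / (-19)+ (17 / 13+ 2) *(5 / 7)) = -459729514956800 / 31437748251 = -14623.49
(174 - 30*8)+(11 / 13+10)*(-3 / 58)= -50187 / 754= -66.56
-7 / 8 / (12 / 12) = -7 / 8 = -0.88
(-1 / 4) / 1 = -1 / 4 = -0.25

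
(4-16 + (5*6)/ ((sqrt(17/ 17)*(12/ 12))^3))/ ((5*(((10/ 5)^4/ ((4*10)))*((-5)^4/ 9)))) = 81/ 625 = 0.13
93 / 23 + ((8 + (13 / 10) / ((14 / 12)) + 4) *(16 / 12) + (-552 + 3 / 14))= -121959 / 230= -530.26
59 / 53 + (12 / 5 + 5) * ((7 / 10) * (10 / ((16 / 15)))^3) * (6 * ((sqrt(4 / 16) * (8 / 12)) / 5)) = 46358833 / 27136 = 1708.39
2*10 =20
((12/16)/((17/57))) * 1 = 171/68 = 2.51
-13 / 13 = -1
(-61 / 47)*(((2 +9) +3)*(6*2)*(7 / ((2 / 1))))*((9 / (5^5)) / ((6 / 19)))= -1022238 / 146875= -6.96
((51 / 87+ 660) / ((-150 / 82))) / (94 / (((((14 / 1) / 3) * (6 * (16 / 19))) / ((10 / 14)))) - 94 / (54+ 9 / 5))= -114535565088 / 368861875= -310.51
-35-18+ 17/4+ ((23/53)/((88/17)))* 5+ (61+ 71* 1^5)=390233/4664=83.67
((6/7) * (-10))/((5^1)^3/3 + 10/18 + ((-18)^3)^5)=135/106259589709519969639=0.00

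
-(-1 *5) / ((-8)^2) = 5 / 64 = 0.08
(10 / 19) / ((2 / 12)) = 60 / 19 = 3.16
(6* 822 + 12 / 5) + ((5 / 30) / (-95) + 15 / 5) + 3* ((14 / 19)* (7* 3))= 2840777 / 570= 4983.82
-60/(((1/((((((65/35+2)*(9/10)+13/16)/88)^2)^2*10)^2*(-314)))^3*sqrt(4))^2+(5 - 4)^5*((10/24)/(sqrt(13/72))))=-180346610085298933585569523548029190454703181708504704343529451102465518842902857777302114716164093352890911841734186289223516549046521196147291046249219116677174395379182646550030771649494100868286449504677835479838971020403790297918728167307365894363847610862005746941858785117371113236528337941176139420296664455579186778820412881207675884097135810969600000000000000000000000000000000000/12740324595152129355296905371199679286220822558624648608187809655998964216644283484566164167426913875822176354926155728382302455028869411662702065011965379516610166769997503908401816847782133160897995949252833246609648634194518671026732418213570013205374296446474257618164455981501686733054607676390915686594534644258197858731337102552255774904638797972622325071435562791725188643939174269783925430864889745669124877313030799+8182403269308115909559536916806299935913714169719726329263634891674855049364045376157820600304873142801949279607032704211712427914779002623376719160732410063217848299562751937338282682972770492952741300681829730175684201088543492092425286391988412483020928645029834241025786591824212099142773246499297736272729908762592894829621323051970501472243630412*sqrt(26)/12740324595152129355296905371199679286220822558624648608187809655998964216644283484566164167426913875822176354926155728382302455028869411662702065011965379516610166769997503908401816847782133160897995949252833246609648634194518671026732418213570013205374296446474257618164455981501686733054607676390915686594534644258197858731337102552255774904638797972622325071435562791725188643939174269783925430864889745669124877313030799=-0.00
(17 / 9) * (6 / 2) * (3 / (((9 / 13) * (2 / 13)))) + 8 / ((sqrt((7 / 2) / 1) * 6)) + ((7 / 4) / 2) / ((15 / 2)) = 4 * sqrt(14) / 21 + 28751 / 180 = 160.44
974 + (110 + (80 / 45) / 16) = 9757 / 9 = 1084.11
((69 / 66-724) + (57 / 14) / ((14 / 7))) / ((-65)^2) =-222043 / 1301300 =-0.17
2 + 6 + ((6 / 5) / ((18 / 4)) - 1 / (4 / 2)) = 233 / 30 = 7.77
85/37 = 2.30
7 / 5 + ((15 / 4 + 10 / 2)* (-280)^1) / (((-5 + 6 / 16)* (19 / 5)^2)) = 2543499 / 66785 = 38.08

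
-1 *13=-13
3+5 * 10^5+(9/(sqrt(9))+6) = 500012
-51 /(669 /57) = -969 /223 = -4.35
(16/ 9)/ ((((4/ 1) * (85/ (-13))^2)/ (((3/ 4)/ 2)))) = 169/ 43350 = 0.00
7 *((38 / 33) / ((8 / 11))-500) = -41867 / 12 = -3488.92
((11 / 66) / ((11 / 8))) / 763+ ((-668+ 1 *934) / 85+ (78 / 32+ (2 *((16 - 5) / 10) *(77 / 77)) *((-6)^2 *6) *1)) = 16463118337 / 34243440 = 480.77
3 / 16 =0.19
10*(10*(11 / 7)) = 1100 / 7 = 157.14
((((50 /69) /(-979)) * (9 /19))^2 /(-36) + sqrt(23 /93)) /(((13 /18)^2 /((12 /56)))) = -303750 /216527470366207 + 162 * sqrt(2139) /36673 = 0.20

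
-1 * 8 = -8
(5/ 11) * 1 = 5/ 11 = 0.45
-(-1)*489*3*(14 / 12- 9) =-22983 / 2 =-11491.50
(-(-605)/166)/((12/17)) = 10285/1992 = 5.16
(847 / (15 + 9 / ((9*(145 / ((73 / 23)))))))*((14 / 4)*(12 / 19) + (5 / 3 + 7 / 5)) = 424841648 / 1427793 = 297.55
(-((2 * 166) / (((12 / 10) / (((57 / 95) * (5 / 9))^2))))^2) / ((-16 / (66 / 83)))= 22825 / 486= 46.97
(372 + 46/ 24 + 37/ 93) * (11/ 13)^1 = 510565/ 1612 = 316.73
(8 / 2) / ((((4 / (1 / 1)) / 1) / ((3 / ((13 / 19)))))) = 57 / 13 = 4.38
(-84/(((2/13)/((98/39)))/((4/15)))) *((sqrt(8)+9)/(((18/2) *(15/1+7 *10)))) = -5488/1275-10976 *sqrt(2)/11475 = -5.66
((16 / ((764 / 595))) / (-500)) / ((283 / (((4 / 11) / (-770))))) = 34 / 817551625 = 0.00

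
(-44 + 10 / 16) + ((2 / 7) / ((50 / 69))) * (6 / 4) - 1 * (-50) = 10103 / 1400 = 7.22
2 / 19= 0.11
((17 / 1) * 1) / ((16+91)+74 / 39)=663 / 4247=0.16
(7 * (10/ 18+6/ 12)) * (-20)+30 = -1060/ 9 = -117.78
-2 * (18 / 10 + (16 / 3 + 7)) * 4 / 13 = -1696 / 195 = -8.70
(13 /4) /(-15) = -13 /60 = -0.22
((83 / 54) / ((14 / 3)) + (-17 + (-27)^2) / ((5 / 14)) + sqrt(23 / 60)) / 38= 52.49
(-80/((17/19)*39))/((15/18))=-608/221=-2.75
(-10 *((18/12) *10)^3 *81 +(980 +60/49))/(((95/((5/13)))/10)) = -1339056700/12103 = -110638.41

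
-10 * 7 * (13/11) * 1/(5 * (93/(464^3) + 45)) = -18181316608/49449186303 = -0.37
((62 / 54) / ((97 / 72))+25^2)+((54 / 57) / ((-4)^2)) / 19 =525973843 / 840408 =625.86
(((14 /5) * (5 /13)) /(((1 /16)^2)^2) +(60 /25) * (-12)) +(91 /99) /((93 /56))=42220392376 /598455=70548.98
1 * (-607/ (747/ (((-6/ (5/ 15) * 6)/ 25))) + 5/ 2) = 6.01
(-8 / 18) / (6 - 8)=2 / 9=0.22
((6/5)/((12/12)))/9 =2/15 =0.13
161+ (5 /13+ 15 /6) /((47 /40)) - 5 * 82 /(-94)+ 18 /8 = 415643 /2444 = 170.07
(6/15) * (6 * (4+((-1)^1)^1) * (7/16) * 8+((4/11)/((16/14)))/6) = 8323/330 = 25.22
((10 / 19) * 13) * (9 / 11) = 1170 / 209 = 5.60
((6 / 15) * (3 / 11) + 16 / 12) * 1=238 / 165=1.44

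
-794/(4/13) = -5161/2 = -2580.50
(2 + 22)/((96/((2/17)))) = 1/34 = 0.03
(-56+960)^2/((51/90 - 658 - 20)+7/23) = -563879040/467219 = -1206.88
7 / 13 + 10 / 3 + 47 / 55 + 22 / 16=6.10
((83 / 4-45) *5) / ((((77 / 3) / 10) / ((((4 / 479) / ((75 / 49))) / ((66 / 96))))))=-21728 / 57959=-0.37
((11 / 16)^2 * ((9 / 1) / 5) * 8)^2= 1185921 / 25600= 46.33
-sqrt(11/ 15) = -sqrt(165)/ 15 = -0.86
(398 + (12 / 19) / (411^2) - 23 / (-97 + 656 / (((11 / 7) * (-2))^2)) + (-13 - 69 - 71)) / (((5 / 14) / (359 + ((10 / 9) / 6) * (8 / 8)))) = 247157.30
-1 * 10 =-10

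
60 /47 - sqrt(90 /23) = 60 /47 - 3 * sqrt(230) /23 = -0.70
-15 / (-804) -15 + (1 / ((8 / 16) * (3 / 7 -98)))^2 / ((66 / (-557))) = -61822089103 / 4125628716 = -14.98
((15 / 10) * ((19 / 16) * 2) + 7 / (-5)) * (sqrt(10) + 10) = 173 * sqrt(10) / 80 + 173 / 8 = 28.46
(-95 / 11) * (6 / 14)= -285 / 77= -3.70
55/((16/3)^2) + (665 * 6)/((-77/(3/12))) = -11.02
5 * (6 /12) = 5 /2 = 2.50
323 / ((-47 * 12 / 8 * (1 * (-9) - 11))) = 323 / 1410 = 0.23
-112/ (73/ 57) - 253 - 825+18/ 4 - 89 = -182493/ 146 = -1249.95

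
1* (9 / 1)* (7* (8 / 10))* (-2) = -504 / 5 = -100.80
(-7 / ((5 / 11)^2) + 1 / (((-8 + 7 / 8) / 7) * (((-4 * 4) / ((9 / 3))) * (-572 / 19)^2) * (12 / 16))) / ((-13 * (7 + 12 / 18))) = 415683947 / 1222850200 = 0.34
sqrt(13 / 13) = 1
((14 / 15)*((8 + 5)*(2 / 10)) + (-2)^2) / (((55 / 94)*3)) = 45308 / 12375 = 3.66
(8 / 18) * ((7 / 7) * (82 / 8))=41 / 9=4.56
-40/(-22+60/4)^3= 40/343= 0.12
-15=-15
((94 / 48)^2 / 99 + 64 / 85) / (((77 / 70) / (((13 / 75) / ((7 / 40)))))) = 49884913 / 69979140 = 0.71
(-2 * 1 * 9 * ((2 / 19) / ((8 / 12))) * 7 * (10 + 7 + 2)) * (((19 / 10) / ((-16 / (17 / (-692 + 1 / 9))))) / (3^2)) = -61047 / 498160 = -0.12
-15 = -15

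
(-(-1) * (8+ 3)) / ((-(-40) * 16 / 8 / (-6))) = -33 / 40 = -0.82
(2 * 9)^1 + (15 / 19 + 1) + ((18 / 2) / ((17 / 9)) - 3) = 6962 / 323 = 21.55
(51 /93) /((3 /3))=17 /31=0.55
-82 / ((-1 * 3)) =82 / 3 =27.33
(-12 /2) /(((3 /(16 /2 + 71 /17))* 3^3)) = -46 /51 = -0.90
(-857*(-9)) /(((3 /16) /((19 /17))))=781584 /17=45975.53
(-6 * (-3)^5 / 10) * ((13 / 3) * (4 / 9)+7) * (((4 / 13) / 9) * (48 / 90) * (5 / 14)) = 3856 / 455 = 8.47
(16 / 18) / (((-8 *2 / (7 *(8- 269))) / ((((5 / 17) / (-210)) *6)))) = -29 / 34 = -0.85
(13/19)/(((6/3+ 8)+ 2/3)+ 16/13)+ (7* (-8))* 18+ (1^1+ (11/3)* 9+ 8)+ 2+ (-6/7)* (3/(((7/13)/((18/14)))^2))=-978.60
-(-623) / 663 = 623 / 663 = 0.94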